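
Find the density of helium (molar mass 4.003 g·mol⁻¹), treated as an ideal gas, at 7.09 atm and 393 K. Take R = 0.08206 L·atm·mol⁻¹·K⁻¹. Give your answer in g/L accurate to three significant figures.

ρ = PM/(RT) = (7.09 × 4.003) / (0.08206 × 393.0)

ρ ≈ 0.880 g/L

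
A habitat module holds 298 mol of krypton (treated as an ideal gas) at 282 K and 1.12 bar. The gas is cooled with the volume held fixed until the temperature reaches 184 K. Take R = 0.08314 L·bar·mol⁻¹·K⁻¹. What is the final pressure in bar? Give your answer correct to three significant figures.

P₂ ≈ 0.731 bar

From PV = nRT: V₁ = nRT₁/P₁ = 6238 L.
V constant ⇒ P ∝ T: V₂ = V₁; P₂ = P₁·(T₂/T₁) = 0.7308 bar.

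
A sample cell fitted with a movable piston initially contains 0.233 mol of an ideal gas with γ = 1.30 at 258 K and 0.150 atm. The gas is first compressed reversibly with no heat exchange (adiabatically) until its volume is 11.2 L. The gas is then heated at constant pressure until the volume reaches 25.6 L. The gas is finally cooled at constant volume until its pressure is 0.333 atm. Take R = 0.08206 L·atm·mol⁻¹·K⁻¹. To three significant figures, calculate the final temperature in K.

T₄ ≈ 446 K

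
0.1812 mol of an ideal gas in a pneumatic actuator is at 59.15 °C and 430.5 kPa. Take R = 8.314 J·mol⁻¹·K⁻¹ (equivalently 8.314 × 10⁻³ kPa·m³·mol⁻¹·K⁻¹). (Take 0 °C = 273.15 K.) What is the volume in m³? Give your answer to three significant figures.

V ≈ 0.00116 m³

Convert: T = 332.30 K.
PV = nRT ⇒ V = nRT/P = (0.1812 × 8.314 × 10⁻³ × 332.30) / 430.5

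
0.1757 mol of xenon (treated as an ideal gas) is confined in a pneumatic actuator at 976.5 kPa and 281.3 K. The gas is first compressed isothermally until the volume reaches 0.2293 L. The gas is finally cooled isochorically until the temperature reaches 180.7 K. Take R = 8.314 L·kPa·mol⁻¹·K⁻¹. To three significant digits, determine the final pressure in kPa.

P₃ ≈ 1.15e+03 kPa

From PV = nRT: V₁ = nRT₁/P₁ = 0.4208 L.
Isothermal, so P V is constant: T₂ = T₁; P₂ = P₁·(V₁/V₂) = 1792 kPa.
V constant ⇒ P ∝ T: V₃ = V₂; P₃ = P₂·(T₃/T₂) = 1151 kPa.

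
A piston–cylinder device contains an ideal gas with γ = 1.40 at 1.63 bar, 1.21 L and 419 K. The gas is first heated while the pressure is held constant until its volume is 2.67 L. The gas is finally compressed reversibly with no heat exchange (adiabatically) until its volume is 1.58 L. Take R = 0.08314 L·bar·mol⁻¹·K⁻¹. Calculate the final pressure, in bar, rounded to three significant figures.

P₃ ≈ 3.40 bar

P constant ⇒ V ∝ T: P₂ = P₁; T₂ = T₁·(V₂/V₁) = 924.6 K.
Reversible adiabatic, γ = 1.40: T₃ = T₂·(V₂/V₃)^(γ−1) = 1140 K; P₃ = P₂·(V₂/V₃)^γ = 3.398 bar.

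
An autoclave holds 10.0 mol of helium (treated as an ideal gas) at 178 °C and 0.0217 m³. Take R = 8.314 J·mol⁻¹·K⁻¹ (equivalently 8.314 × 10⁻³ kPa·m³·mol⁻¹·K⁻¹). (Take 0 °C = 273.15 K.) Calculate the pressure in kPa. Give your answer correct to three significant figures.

Convert: T = 451.15 K.
PV = nRT ⇒ P = nRT/V = (10.0 × 8.314 × 10⁻³ × 451.15) / 0.0217

P ≈ 1.73e+03 kPa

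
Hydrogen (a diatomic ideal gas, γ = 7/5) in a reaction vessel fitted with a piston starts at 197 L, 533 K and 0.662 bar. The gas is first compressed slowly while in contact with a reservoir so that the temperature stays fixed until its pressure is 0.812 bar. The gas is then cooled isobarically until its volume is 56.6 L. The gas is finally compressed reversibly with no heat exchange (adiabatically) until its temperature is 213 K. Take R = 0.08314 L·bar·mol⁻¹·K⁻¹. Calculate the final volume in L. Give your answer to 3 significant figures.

V₄ ≈ 41.3 L

T constant ⇒ Boyle's law P V = const: T₂ = T₁; V₂ = V₁·(P₁/P₂) = 160.6 L.
Isobaric, so V/T is constant: P₃ = P₂; T₃ = T₂·(V₃/V₂) = 187.8 K.
Reversible adiabatic, γ = 7/5: P₄ = P₃·(T₄/T₃)^(γ/(γ−1)) = 1.261 bar; V₄ = V₃·(T₃/T₄)^(1/(γ−1)) = 41.33 L.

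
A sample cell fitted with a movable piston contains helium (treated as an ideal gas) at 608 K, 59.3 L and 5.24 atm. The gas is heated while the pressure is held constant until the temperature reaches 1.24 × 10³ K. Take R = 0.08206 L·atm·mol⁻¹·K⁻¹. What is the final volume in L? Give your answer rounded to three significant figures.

Isobaric, so V/T is constant: P₂ = P₁; V₂ = V₁·(T₂/T₁) = 120.9 L.

V₂ ≈ 121 L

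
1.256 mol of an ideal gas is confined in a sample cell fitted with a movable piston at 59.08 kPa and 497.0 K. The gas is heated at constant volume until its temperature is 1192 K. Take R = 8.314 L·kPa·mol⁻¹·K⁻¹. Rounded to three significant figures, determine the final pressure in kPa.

P₂ ≈ 142 kPa

From PV = nRT: V₁ = nRT₁/P₁ = 87.84 L.
V constant ⇒ P ∝ T: V₂ = V₁; P₂ = P₁·(T₂/T₁) = 141.7 kPa.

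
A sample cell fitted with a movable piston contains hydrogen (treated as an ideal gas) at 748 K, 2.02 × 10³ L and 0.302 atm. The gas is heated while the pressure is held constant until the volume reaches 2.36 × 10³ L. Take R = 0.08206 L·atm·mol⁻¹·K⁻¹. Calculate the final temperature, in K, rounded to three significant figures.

T₂ ≈ 874 K

P constant ⇒ V ∝ T: P₂ = P₁; T₂ = T₁·(V₂/V₁) = 873.9 K.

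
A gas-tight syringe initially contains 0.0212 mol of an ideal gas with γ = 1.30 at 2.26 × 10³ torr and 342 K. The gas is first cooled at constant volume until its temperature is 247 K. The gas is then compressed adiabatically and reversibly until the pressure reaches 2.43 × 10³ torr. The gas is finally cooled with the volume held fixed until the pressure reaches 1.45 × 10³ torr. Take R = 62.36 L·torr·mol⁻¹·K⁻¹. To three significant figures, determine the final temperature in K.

T₄ ≈ 162 K

From PV = nRT: V₁ = nRT₁/P₁ = 0.2001 L.
Isochoric, so P/T is constant: V₂ = V₁; P₂ = P₁·(T₂/T₁) = 1632 torr.
Adiabatic (γ = 1.30), T V^(γ−1) and P V^γ constant: T₃ = T₂·(P₃/P₂)^((γ−1)/γ) = 270.8 K; V₃ = V₂·(P₂/P₃)^(1/γ) = 0.1473 L.
V constant ⇒ P ∝ T: V₄ = V₃; T₄ = T₃·(P₄/P₃) = 161.6 K.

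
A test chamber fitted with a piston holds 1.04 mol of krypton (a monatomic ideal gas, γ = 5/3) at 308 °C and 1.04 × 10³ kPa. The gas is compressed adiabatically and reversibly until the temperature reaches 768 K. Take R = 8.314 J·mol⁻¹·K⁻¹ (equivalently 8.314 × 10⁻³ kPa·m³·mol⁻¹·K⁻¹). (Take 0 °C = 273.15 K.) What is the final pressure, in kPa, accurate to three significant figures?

Convert: T₁ = 581.1 K.
From PV = nRT: V₁ = nRT₁/P₁ = 0.004832 m³.
Reversible adiabatic, γ = 5/3: P₂ = P₁·(T₂/T₁)^(γ/(γ−1)) = 2088 kPa; V₂ = V₁·(T₁/T₂)^(1/(γ−1)) = 0.003180 m³.

P₂ ≈ 2.09e+03 kPa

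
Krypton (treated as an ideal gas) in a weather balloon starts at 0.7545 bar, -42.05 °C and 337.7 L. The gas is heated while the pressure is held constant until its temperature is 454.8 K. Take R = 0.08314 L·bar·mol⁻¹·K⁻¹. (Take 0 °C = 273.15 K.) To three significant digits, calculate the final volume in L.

V₂ ≈ 665 L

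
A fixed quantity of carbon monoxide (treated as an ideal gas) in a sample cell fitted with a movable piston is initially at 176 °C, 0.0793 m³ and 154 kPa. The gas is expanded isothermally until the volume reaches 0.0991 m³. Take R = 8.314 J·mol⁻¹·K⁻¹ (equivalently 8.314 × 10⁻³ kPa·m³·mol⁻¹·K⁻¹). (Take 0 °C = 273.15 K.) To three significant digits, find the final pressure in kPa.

P₂ ≈ 123 kPa

Convert: T₁ = 449.1 K.
T constant ⇒ Boyle's law P V = const: T₂ = T₁; P₂ = P₁·(V₁/V₂) = 123.2 kPa.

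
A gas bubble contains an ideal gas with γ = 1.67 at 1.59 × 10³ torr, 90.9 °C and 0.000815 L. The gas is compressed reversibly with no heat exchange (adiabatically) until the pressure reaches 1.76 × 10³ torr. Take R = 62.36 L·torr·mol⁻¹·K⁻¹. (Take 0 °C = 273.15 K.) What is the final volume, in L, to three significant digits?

Convert: T₁ = 364.0 K.
Reversible adiabatic, γ = 1.67: T₂ = T₁·(P₂/P₁)^((γ−1)/γ) = 379.2 K; V₂ = V₁·(P₁/P₂)^(1/γ) = 0.0007669 L.

V₂ ≈ 0.000767 L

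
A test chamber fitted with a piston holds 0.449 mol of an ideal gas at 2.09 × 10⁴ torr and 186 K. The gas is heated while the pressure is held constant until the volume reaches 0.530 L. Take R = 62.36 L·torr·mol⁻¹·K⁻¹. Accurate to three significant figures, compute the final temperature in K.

T₂ ≈ 396 K

From PV = nRT: V₁ = nRT₁/P₁ = 0.2492 L.
Isobaric, so V/T is constant: P₂ = P₁; T₂ = T₁·(V₂/V₁) = 395.6 K.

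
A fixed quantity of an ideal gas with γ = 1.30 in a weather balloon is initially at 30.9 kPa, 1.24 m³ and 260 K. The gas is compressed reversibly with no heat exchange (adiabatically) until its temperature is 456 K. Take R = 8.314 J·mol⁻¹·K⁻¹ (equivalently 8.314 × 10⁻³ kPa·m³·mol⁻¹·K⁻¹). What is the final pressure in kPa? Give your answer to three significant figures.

P₂ ≈ 353 kPa

Adiabatic (γ = 1.30), T V^(γ−1) and P V^γ constant: P₂ = P₁·(T₂/T₁)^(γ/(γ−1)) = 352.6 kPa; V₂ = V₁·(T₁/T₂)^(1/(γ−1)) = 0.1906 m³.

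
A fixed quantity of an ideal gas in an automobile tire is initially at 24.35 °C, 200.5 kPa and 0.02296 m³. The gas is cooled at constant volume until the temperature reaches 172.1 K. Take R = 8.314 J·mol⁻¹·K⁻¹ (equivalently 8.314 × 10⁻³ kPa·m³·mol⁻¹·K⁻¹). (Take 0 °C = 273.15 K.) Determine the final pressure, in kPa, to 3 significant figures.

P₂ ≈ 116 kPa

Convert: T₁ = 297.5 K.
V constant ⇒ P ∝ T: V₂ = V₁; P₂ = P₁·(T₂/T₁) = 116.0 kPa.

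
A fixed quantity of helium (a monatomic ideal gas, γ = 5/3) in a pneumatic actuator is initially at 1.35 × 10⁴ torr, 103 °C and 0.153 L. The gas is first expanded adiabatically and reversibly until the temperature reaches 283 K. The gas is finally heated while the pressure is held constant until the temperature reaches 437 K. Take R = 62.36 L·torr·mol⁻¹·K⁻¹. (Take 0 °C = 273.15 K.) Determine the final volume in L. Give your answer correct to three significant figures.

V₃ ≈ 0.362 L

Convert: T₁ = 376.1 K.
Reversible adiabatic, γ = 5/3: P₂ = P₁·(T₂/T₁)^(γ/(γ−1)) = 6628 torr; V₂ = V₁·(T₁/T₂)^(1/(γ−1)) = 0.2345 L.
Isobaric, so V/T is constant: P₃ = P₂; V₃ = V₂·(T₃/T₂) = 0.3620 L.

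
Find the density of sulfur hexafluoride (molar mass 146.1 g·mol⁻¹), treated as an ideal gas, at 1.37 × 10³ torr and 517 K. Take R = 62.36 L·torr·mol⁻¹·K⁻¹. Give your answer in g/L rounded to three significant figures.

ρ = PM/(RT) = (1.37e+03 × 146.1) / (62.36 × 517.0)

ρ ≈ 6.21 g/L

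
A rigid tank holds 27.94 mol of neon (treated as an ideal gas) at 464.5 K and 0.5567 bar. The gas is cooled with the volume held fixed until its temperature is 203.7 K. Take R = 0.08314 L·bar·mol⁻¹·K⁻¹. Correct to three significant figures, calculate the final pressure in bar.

P₂ ≈ 0.244 bar

From PV = nRT: V₁ = nRT₁/P₁ = 1938 L.
Isochoric, so P/T is constant: V₂ = V₁; P₂ = P₁·(T₂/T₁) = 0.2441 bar.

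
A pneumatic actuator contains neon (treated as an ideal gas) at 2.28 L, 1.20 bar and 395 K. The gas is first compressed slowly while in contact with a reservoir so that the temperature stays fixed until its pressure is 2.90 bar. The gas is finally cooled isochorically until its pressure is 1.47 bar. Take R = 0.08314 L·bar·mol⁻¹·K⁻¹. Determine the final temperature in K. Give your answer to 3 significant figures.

T₃ ≈ 200 K

Isothermal, so P V is constant: T₂ = T₁; V₂ = V₁·(P₁/P₂) = 0.9434 L.
V constant ⇒ P ∝ T: V₃ = V₂; T₃ = T₂·(P₃/P₂) = 200.2 K.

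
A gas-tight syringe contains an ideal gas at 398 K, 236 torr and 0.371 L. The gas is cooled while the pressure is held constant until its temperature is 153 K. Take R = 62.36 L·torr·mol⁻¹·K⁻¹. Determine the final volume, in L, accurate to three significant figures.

V₂ ≈ 0.143 L

Isobaric, so V/T is constant: P₂ = P₁; V₂ = V₁·(T₂/T₁) = 0.1426 L.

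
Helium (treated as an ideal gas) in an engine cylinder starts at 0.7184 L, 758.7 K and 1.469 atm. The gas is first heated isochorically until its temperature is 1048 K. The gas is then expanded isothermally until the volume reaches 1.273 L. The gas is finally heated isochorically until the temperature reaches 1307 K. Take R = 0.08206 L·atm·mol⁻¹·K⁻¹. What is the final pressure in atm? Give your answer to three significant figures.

P₄ ≈ 1.43 atm

Isochoric, so P/T is constant: V₂ = V₁; P₂ = P₁·(T₂/T₁) = 2.029 atm.
T constant ⇒ Boyle's law P V = const: T₃ = T₂; P₃ = P₂·(V₂/V₃) = 1.145 atm.
V constant ⇒ P ∝ T: V₄ = V₃; P₄ = P₃·(T₄/T₃) = 1.428 atm.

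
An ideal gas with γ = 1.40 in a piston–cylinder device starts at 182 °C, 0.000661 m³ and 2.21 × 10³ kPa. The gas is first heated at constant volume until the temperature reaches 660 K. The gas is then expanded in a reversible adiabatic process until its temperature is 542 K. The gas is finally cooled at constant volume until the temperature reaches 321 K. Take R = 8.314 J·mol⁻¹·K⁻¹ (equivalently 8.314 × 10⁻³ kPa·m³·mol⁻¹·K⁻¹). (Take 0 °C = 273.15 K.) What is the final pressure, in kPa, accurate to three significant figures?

P₄ ≈ 953 kPa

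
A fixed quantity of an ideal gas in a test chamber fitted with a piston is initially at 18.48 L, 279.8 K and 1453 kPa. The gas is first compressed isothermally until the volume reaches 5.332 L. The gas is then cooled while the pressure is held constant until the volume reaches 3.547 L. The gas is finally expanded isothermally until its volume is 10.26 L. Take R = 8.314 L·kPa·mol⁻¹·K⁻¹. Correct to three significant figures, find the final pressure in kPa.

P₄ ≈ 1.74e+03 kPa

T constant ⇒ Boyle's law P V = const: T₂ = T₁; P₂ = P₁·(V₁/V₂) = 5036 kPa.
P constant ⇒ V ∝ T: P₃ = P₂; T₃ = T₂·(V₃/V₂) = 186.1 K.
Isothermal, so P V is constant: T₄ = T₃; P₄ = P₃·(V₃/V₄) = 1741 kPa.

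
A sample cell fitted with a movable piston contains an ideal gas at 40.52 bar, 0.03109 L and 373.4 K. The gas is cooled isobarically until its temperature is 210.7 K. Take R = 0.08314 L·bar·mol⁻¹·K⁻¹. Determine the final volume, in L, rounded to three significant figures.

V₂ ≈ 0.0175 L

P constant ⇒ V ∝ T: P₂ = P₁; V₂ = V₁·(T₂/T₁) = 0.01754 L.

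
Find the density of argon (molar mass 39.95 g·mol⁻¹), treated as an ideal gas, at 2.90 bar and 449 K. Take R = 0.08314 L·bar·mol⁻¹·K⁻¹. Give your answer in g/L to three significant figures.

ρ ≈ 3.10 g/L

ρ = PM/(RT) = (2.90 × 39.95) / (0.08314 × 449.0)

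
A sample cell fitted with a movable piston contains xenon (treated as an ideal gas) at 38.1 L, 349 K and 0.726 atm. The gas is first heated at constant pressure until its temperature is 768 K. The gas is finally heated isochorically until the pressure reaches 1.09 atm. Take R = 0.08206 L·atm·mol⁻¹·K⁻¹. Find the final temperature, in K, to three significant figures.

T₃ ≈ 1.15e+03 K

Isobaric, so V/T is constant: P₂ = P₁; V₂ = V₁·(T₂/T₁) = 83.84 L.
Isochoric, so P/T is constant: V₃ = V₂; T₃ = T₂·(P₃/P₂) = 1153 K.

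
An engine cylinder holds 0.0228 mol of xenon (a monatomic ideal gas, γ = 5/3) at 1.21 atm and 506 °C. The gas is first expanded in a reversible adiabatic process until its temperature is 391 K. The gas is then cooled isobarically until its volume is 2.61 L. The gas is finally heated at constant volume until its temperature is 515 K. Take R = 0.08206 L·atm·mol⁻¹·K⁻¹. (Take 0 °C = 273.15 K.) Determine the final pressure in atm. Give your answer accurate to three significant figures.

Convert: T₁ = 779.1 K.
From PV = nRT: V₁ = nRT₁/P₁ = 1.205 L.
Reversible adiabatic, γ = 5/3: P₂ = P₁·(T₂/T₁)^(γ/(γ−1)) = 0.2159 atm; V₂ = V₁·(T₁/T₂)^(1/(γ−1)) = 3.389 L.
P constant ⇒ V ∝ T: P₃ = P₂; T₃ = T₂·(V₃/V₂) = 301.1 K.
Isochoric, so P/T is constant: V₄ = V₃; P₄ = P₃·(T₄/T₃) = 0.3692 atm.

P₄ ≈ 0.369 atm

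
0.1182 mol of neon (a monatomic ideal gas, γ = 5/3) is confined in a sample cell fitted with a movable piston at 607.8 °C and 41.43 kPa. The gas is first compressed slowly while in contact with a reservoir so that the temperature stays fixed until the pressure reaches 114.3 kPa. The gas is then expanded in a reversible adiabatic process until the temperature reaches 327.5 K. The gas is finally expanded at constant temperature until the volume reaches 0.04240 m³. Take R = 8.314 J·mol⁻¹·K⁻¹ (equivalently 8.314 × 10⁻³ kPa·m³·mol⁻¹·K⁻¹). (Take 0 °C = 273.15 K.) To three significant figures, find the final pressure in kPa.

Convert: T₁ = 880.9 K.
From PV = nRT: V₁ = nRT₁/P₁ = 0.02090 m³.
T constant ⇒ Boyle's law P V = const: T₂ = T₁; V₂ = V₁·(P₁/P₂) = 0.007574 m³.
Adiabatic (γ = 5/3), T V^(γ−1) and P V^γ constant: P₃ = P₂·(T₃/T₂)^(γ/(γ−1)) = 9.632 kPa; V₃ = V₂·(T₂/T₃)^(1/(γ−1)) = 0.03342 m³.
T constant ⇒ Boyle's law P V = const: T₄ = T₃; P₄ = P₃·(V₃/V₄) = 7.591 kPa.

P₄ ≈ 7.59 kPa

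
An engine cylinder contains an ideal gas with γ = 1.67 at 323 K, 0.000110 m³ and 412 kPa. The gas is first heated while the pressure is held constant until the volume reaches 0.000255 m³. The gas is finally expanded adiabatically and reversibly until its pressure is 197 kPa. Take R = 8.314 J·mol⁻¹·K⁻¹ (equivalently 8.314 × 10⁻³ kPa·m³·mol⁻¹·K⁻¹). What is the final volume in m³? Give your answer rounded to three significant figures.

V₃ ≈ 0.000397 m³

P constant ⇒ V ∝ T: P₂ = P₁; T₂ = T₁·(V₂/V₁) = 748.8 K.
Adiabatic (γ = 1.67), T V^(γ−1) and P V^γ constant: T₃ = T₂·(P₃/P₂)^((γ−1)/γ) = 556.9 K; V₃ = V₂·(P₂/P₃)^(1/γ) = 0.0003967 m³.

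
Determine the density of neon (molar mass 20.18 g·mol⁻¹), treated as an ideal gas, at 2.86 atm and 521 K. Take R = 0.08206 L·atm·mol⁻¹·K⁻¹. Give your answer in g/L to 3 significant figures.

ρ ≈ 1.35 g/L

ρ = PM/(RT) = (2.86 × 20.18) / (0.08206 × 521.0)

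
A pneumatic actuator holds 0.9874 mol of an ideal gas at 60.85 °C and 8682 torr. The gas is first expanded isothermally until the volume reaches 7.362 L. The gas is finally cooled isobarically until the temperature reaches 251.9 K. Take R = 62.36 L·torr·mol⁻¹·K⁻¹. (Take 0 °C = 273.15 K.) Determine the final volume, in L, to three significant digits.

Convert: T₁ = 334.0 K.
From PV = nRT: V₁ = nRT₁/P₁ = 2.369 L.
T constant ⇒ Boyle's law P V = const: T₂ = T₁; P₂ = P₁·(V₁/V₂) = 2794 torr.
P constant ⇒ V ∝ T: P₃ = P₂; V₃ = V₂·(T₃/T₂) = 5.552 L.

V₃ ≈ 5.55 L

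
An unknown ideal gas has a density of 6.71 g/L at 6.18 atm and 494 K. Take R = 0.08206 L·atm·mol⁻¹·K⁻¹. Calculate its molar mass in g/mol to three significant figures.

ρ = PM/(RT) ⇒ M = ρRT/P = (6.71 × 0.08206 × 494.0) / 6.18

M ≈ 44.0 g/mol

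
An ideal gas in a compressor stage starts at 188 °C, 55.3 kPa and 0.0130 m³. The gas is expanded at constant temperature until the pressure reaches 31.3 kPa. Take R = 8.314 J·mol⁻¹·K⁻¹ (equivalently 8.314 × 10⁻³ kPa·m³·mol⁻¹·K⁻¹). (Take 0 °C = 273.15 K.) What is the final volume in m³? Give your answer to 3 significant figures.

Convert: T₁ = 461.1 K.
Isothermal, so P V is constant: T₂ = T₁; V₂ = V₁·(P₁/P₂) = 0.02297 m³.

V₂ ≈ 0.0230 m³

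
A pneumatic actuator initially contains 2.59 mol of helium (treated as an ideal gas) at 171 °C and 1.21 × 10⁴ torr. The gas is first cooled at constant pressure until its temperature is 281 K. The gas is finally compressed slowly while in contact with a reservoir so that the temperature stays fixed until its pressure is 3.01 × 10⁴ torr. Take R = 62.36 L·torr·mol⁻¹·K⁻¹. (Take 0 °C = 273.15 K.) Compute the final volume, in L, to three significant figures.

V₃ ≈ 1.51 L

Convert: T₁ = 444.1 K.
From PV = nRT: V₁ = nRT₁/P₁ = 5.929 L.
Isobaric, so V/T is constant: P₂ = P₁; V₂ = V₁·(T₂/T₁) = 3.751 L.
T constant ⇒ Boyle's law P V = const: T₃ = T₂; V₃ = V₂·(P₂/P₃) = 1.508 L.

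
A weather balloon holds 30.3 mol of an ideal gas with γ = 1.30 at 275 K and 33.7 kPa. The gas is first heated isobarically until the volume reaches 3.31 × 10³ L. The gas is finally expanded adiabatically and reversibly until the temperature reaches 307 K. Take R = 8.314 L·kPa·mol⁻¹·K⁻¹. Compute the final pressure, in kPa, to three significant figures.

P₃ ≈ 6.89 kPa

From PV = nRT: V₁ = nRT₁/P₁ = 2056 L.
Isobaric, so V/T is constant: P₂ = P₁; T₂ = T₁·(V₂/V₁) = 442.8 K.
Reversible adiabatic, γ = 1.30: P₃ = P₂·(T₃/T₂)^(γ/(γ−1)) = 6.892 kPa; V₃ = V₂·(T₂/T₃)^(1/(γ−1)) = 1.122e+04 L.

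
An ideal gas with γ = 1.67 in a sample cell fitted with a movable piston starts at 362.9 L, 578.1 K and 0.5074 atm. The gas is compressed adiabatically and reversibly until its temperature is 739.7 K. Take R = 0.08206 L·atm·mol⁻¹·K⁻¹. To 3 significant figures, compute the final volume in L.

Adiabatic (γ = 1.67), T V^(γ−1) and P V^γ constant: P₂ = P₁·(T₂/T₁)^(γ/(γ−1)) = 0.9380 atm; V₂ = V₁·(T₁/T₂)^(1/(γ−1)) = 251.2 L.

V₂ ≈ 251 L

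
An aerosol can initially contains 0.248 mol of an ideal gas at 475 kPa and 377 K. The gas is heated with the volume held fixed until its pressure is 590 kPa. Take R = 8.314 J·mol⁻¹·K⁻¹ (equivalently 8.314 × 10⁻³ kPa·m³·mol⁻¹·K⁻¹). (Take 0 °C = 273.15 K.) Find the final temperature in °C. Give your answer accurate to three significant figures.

T₂ ≈ 195 °C

From PV = nRT: V₁ = nRT₁/P₁ = 0.001636 m³.
Isochoric, so P/T is constant: V₂ = V₁; T₂ = T₁·(P₂/P₁) = 468.3 K.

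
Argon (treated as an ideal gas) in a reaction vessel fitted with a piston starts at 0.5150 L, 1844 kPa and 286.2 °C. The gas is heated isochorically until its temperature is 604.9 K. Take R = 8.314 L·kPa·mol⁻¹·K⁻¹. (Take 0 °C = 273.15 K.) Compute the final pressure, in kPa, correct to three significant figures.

P₂ ≈ 1.99e+03 kPa

Convert: T₁ = 559.3 K.
V constant ⇒ P ∝ T: V₂ = V₁; P₂ = P₁·(T₂/T₁) = 1994 kPa.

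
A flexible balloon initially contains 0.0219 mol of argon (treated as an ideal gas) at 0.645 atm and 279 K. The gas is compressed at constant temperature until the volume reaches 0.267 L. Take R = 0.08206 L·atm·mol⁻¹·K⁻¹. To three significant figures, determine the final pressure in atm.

From PV = nRT: V₁ = nRT₁/P₁ = 0.7774 L.
T constant ⇒ Boyle's law P V = const: T₂ = T₁; P₂ = P₁·(V₁/V₂) = 1.878 atm.

P₂ ≈ 1.88 atm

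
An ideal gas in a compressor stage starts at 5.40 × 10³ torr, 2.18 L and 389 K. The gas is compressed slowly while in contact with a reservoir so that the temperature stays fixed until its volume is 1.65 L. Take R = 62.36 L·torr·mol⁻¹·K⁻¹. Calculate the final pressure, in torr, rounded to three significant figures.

P₂ ≈ 7.13e+03 torr

Isothermal, so P V is constant: T₂ = T₁; P₂ = P₁·(V₁/V₂) = 7135 torr.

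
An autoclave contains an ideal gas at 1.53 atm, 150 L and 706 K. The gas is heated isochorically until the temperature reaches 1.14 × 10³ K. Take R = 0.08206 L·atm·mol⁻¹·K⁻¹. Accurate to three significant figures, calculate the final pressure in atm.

P₂ ≈ 2.47 atm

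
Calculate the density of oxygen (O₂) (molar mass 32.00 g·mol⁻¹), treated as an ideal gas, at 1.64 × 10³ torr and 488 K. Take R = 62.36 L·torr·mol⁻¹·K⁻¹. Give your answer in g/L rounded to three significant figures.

ρ ≈ 1.72 g/L

ρ = PM/(RT) = (1.64e+03 × 32.00) / (62.36 × 488.0)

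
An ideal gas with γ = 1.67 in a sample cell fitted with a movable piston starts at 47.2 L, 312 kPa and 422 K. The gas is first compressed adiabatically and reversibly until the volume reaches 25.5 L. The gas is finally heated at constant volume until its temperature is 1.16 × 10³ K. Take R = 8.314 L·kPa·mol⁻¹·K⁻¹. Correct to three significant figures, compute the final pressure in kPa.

Reversible adiabatic, γ = 1.67: T₂ = T₁·(V₁/V₂)^(γ−1) = 637.5 K; P₂ = P₁·(V₁/V₂)^γ = 872.4 kPa.
V constant ⇒ P ∝ T: V₃ = V₂; P₃ = P₂·(T₃/T₂) = 1587 kPa.

P₃ ≈ 1.59e+03 kPa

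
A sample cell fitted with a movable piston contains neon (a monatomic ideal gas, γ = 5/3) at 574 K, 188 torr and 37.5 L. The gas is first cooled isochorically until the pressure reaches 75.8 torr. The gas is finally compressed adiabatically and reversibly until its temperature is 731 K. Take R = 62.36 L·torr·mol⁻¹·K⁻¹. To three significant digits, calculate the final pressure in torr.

V constant ⇒ P ∝ T: V₂ = V₁; T₂ = T₁·(P₂/P₁) = 231.4 K.
Reversible adiabatic, γ = 5/3: P₃ = P₂·(T₃/T₂)^(γ/(γ−1)) = 1344 torr; V₃ = V₂·(T₂/T₃)^(1/(γ−1)) = 6.680 L.

P₃ ≈ 1.34e+03 torr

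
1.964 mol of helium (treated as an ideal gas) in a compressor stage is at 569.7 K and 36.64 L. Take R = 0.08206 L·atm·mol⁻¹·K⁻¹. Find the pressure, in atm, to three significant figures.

PV = nRT ⇒ P = nRT/V = (1.964 × 0.08206 × 569.7) / 36.64

P ≈ 2.51 atm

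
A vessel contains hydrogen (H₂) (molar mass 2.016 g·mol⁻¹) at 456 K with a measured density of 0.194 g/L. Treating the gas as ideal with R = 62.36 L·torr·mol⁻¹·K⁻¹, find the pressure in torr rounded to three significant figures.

P ≈ 2.74e+03 torr

ρ = PM/(RT) ⇒ P = ρRT/M = (0.194 × 62.36 × 456.0) / 2.016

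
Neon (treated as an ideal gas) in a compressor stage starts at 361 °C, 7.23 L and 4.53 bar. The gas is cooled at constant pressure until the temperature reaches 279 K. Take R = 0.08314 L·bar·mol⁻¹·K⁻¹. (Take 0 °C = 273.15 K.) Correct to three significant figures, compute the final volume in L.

V₂ ≈ 3.18 L

Convert: T₁ = 634.1 K.
Isobaric, so V/T is constant: P₂ = P₁; V₂ = V₁·(T₂/T₁) = 3.181 L.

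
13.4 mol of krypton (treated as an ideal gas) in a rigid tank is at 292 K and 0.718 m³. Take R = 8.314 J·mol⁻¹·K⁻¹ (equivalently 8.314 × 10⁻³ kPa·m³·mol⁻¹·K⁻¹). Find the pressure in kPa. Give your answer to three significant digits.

P ≈ 45.3 kPa

PV = nRT ⇒ P = nRT/V = (13.4 × 8.314 × 10⁻³ × 292) / 0.718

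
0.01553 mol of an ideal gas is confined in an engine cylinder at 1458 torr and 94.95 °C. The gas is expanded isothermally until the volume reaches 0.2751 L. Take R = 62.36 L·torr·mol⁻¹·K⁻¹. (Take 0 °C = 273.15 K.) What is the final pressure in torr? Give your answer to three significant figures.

Convert: T₁ = 368.1 K.
From PV = nRT: V₁ = nRT₁/P₁ = 0.2445 L.
T constant ⇒ Boyle's law P V = const: T₂ = T₁; P₂ = P₁·(V₁/V₂) = 1296 torr.

P₂ ≈ 1.30e+03 torr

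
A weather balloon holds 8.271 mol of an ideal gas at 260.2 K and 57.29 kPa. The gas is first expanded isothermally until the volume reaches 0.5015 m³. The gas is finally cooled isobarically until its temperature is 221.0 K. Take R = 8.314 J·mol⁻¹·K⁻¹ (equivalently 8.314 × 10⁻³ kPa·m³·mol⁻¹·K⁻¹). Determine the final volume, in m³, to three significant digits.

V₃ ≈ 0.426 m³

From PV = nRT: V₁ = nRT₁/P₁ = 0.3123 m³.
T constant ⇒ Boyle's law P V = const: T₂ = T₁; P₂ = P₁·(V₁/V₂) = 35.68 kPa.
P constant ⇒ V ∝ T: P₃ = P₂; V₃ = V₂·(T₃/T₂) = 0.4259 m³.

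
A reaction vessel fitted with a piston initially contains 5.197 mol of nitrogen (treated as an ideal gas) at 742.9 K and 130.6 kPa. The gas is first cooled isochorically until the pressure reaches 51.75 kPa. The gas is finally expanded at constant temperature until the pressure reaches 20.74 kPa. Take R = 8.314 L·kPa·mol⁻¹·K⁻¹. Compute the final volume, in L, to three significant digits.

V₃ ≈ 613 L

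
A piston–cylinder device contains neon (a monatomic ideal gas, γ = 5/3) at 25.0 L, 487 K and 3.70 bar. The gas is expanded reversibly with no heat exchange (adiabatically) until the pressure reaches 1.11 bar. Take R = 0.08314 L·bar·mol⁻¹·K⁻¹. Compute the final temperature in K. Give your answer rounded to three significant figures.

T₂ ≈ 301 K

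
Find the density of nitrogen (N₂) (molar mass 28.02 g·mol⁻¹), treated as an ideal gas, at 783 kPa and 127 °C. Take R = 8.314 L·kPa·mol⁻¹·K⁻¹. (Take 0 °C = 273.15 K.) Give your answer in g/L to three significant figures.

ρ = PM/(RT) = (783 × 28.02) / (8.314 × 400.1)

ρ ≈ 6.59 g/L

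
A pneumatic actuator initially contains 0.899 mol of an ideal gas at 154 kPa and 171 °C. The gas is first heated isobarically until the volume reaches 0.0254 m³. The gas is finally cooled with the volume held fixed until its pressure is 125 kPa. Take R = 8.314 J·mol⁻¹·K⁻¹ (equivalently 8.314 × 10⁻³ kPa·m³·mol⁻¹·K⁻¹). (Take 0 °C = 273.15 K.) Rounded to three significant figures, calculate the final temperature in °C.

Convert: T₁ = 444.1 K.
From PV = nRT: V₁ = nRT₁/P₁ = 0.02156 m³.
Isobaric, so V/T is constant: P₂ = P₁; T₂ = T₁·(V₂/V₁) = 523.3 K.
Isochoric, so P/T is constant: V₃ = V₂; T₃ = T₂·(P₃/P₂) = 424.8 K.

T₃ ≈ 152 °C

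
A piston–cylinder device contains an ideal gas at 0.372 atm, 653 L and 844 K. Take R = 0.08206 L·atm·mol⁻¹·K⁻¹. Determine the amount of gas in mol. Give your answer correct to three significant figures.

n ≈ 3.51 mol

PV = nRT ⇒ n = PV/(RT) = (0.372 × 653) / (0.08206 × 844)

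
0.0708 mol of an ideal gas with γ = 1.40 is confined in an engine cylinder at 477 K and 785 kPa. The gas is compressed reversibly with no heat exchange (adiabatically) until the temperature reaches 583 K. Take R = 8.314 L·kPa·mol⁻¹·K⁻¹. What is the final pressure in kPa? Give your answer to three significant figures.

From PV = nRT: V₁ = nRT₁/P₁ = 0.3577 L.
Adiabatic (γ = 1.40), T V^(γ−1) and P V^γ constant: P₂ = P₁·(T₂/T₁)^(γ/(γ−1)) = 1585 kPa; V₂ = V₁·(T₁/T₂)^(1/(γ−1)) = 0.2166 L.

P₂ ≈ 1.58e+03 kPa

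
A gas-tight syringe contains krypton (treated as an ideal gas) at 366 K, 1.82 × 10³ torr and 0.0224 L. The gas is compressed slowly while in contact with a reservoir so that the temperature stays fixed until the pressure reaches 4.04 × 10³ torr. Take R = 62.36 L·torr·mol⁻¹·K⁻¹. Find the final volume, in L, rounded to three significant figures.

V₂ ≈ 0.0101 L

Isothermal, so P V is constant: T₂ = T₁; V₂ = V₁·(P₁/P₂) = 0.01009 L.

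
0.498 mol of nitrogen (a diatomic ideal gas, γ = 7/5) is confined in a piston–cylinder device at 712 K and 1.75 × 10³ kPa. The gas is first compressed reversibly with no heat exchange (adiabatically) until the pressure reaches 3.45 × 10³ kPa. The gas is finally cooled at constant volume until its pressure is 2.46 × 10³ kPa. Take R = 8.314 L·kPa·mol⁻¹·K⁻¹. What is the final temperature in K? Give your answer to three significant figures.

T₃ ≈ 616 K

From PV = nRT: V₁ = nRT₁/P₁ = 1.685 L.
Adiabatic (γ = 7/5), T V^(γ−1) and P V^γ constant: T₂ = T₁·(P₂/P₁)^((γ−1)/γ) = 864.4 K; V₂ = V₁·(P₁/P₂)^(1/γ) = 1.037 L.
V constant ⇒ P ∝ T: V₃ = V₂; T₃ = T₂·(P₃/P₂) = 616.3 K.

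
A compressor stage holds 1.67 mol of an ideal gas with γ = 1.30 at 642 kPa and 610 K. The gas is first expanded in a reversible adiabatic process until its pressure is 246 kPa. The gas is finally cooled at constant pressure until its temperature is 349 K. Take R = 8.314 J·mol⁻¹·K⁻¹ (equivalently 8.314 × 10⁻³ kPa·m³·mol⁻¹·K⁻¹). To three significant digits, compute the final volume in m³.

V₃ ≈ 0.0197 m³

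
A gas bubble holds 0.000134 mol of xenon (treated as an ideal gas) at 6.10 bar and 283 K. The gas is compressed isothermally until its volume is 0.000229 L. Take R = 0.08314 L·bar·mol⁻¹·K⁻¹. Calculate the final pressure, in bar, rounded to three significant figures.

P₂ ≈ 13.8 bar

From PV = nRT: V₁ = nRT₁/P₁ = 0.0005169 L.
Isothermal, so P V is constant: T₂ = T₁; P₂ = P₁·(V₁/V₂) = 13.77 bar.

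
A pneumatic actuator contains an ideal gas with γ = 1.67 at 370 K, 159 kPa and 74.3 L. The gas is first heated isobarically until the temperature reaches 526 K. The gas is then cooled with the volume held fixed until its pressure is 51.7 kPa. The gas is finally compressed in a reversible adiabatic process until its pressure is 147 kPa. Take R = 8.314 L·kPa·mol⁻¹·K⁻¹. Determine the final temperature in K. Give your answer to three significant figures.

Isobaric, so V/T is constant: P₂ = P₁; V₂ = V₁·(T₂/T₁) = 105.6 L.
V constant ⇒ P ∝ T: V₃ = V₂; T₃ = T₂·(P₃/P₂) = 171.0 K.
Adiabatic (γ = 1.67), T V^(γ−1) and P V^γ constant: T₄ = T₃·(P₄/P₃)^((γ−1)/γ) = 260.1 K; V₄ = V₃·(P₃/P₄)^(1/γ) = 56.50 L.

T₄ ≈ 260 K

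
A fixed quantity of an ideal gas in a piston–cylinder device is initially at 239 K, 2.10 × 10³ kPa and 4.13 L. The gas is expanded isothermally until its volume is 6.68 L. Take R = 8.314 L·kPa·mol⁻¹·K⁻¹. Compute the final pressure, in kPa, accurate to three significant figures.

Isothermal, so P V is constant: T₂ = T₁; P₂ = P₁·(V₁/V₂) = 1298 kPa.

P₂ ≈ 1.30e+03 kPa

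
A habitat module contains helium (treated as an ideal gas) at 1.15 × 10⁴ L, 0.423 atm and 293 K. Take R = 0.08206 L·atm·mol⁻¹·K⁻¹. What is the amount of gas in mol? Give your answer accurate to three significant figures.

PV = nRT ⇒ n = PV/(RT) = (0.423 × 1.15e+04) / (0.08206 × 293)

n ≈ 202 mol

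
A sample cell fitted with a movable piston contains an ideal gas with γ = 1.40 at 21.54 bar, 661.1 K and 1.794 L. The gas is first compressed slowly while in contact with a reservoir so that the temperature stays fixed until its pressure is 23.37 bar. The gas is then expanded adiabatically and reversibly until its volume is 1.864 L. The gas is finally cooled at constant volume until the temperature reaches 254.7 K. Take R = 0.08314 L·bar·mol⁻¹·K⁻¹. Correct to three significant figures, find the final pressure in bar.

P₄ ≈ 7.99 bar

Isothermal, so P V is constant: T₂ = T₁; V₂ = V₁·(P₁/P₂) = 1.654 L.
Adiabatic (γ = 1.40), T V^(γ−1) and P V^γ constant: T₃ = T₂·(V₂/V₃)^(γ−1) = 630.2 K; P₃ = P₂·(V₂/V₃)^γ = 19.76 bar.
Isochoric, so P/T is constant: V₄ = V₃; P₄ = P₃·(T₄/T₃) = 7.987 bar.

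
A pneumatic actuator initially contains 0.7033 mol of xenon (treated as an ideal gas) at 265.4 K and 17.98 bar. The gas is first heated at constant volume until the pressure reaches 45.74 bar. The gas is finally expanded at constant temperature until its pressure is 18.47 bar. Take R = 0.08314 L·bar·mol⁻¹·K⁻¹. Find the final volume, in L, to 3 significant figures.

V₃ ≈ 2.14 L

From PV = nRT: V₁ = nRT₁/P₁ = 0.8631 L.
Isochoric, so P/T is constant: V₂ = V₁; T₂ = T₁·(P₂/P₁) = 675.2 K.
Isothermal, so P V is constant: T₃ = T₂; V₃ = V₂·(P₂/P₃) = 2.137 L.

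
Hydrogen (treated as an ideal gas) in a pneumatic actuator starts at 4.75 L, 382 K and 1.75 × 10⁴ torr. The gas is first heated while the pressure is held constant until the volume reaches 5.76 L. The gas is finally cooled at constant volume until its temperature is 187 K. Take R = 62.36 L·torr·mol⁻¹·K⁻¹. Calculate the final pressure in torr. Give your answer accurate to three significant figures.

Isobaric, so V/T is constant: P₂ = P₁; T₂ = T₁·(V₂/V₁) = 463.2 K.
V constant ⇒ P ∝ T: V₃ = V₂; P₃ = P₂·(T₃/T₂) = 7065 torr.

P₃ ≈ 7.06e+03 torr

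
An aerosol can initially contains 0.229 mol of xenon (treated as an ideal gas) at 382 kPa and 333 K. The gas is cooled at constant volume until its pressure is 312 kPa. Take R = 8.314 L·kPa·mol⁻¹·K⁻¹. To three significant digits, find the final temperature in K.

T₂ ≈ 272 K

From PV = nRT: V₁ = nRT₁/P₁ = 1.660 L.
V constant ⇒ P ∝ T: V₂ = V₁; T₂ = T₁·(P₂/P₁) = 272.0 K.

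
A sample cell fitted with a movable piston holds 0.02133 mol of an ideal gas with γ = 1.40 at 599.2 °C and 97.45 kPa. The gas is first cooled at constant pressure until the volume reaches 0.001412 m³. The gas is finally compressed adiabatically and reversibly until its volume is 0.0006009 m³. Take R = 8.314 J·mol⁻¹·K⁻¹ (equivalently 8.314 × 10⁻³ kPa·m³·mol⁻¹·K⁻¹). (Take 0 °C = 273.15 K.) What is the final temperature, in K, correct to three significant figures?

T₃ ≈ 1.09e+03 K

Convert: T₁ = 872.4 K.
From PV = nRT: V₁ = nRT₁/P₁ = 0.001587 m³.
P constant ⇒ V ∝ T: P₂ = P₁; T₂ = T₁·(V₂/V₁) = 775.9 K.
Adiabatic (γ = 1.40), T V^(γ−1) and P V^γ constant: T₃ = T₂·(V₂/V₃)^(γ−1) = 1092 K; P₃ = P₂·(V₂/V₃)^γ = 322.3 kPa.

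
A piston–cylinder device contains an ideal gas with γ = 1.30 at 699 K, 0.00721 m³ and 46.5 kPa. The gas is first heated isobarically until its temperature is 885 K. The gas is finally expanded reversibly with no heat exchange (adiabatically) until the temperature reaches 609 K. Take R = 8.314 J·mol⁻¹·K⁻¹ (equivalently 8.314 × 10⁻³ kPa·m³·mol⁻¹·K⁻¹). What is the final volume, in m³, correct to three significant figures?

P constant ⇒ V ∝ T: P₂ = P₁; V₂ = V₁·(T₂/T₁) = 0.009129 m³.
Adiabatic (γ = 1.30), T V^(γ−1) and P V^γ constant: P₃ = P₂·(T₃/T₂)^(γ/(γ−1)) = 9.205 kPa; V₃ = V₂·(T₂/T₃)^(1/(γ−1)) = 0.03173 m³.

V₃ ≈ 0.0317 m³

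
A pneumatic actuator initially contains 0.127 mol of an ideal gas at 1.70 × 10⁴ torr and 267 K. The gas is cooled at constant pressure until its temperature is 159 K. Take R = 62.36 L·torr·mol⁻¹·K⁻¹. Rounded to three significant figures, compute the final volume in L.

V₂ ≈ 0.0741 L

From PV = nRT: V₁ = nRT₁/P₁ = 0.1244 L.
Isobaric, so V/T is constant: P₂ = P₁; V₂ = V₁·(T₂/T₁) = 0.07407 L.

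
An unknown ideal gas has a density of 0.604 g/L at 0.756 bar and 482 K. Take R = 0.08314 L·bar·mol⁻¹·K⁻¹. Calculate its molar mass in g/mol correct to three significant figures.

ρ = PM/(RT) ⇒ M = ρRT/P = (0.604 × 0.08314 × 482.0) / 0.756

M ≈ 32.0 g/mol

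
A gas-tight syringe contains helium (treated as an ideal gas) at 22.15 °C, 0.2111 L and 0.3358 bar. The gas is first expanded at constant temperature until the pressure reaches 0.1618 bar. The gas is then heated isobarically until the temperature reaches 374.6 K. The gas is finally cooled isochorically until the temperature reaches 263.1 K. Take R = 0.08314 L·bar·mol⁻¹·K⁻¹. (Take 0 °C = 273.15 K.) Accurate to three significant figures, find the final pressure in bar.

P₄ ≈ 0.114 bar

Convert: T₁ = 295.3 K.
Isothermal, so P V is constant: T₂ = T₁; V₂ = V₁·(P₁/P₂) = 0.4381 L.
P constant ⇒ V ∝ T: P₃ = P₂; V₃ = V₂·(T₃/T₂) = 0.5558 L.
V constant ⇒ P ∝ T: V₄ = V₃; P₄ = P₃·(T₄/T₃) = 0.1136 bar.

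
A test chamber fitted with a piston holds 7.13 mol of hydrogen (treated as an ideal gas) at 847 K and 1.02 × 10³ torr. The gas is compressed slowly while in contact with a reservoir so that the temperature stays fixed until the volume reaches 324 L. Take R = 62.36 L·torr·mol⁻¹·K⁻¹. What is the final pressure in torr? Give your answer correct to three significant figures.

P₂ ≈ 1.16e+03 torr

From PV = nRT: V₁ = nRT₁/P₁ = 369.2 L.
T constant ⇒ Boyle's law P V = const: T₂ = T₁; P₂ = P₁·(V₁/V₂) = 1162 torr.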